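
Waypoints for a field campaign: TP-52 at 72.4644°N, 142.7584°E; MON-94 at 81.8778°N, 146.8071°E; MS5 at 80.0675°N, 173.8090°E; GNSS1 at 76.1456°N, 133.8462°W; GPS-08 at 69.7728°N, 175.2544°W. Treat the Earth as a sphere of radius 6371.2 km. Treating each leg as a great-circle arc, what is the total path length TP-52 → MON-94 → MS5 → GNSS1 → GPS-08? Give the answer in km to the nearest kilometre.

TP-52→MON-94: c = 0.164943 rad, d = 1050.89 km
MON-94→MS5: c = 0.079464 rad, d = 506.28 km
MS5→GNSS1: c = 0.192194 rad, d = 1224.51 km
GNSS1→GPS-08: c = 0.232365 rad, d = 1480.44 km
Total = 1050.89 + 506.28 + 1224.51 + 1480.44 = 4262.12 km

4262 km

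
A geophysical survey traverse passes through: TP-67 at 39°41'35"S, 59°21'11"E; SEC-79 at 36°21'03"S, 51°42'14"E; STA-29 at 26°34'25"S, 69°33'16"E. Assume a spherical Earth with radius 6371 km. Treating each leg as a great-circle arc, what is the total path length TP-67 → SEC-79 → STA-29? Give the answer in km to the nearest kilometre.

2773 km

TP-67: φ = -39.69306°, λ = +59.35306°
SEC-79: φ = -36.35083°, λ = +51.70389°
STA-29: φ = -26.57361°, λ = +69.55444°
TP-67→SEC-79: c = 0.120202 rad, d = 765.80 km
SEC-79→STA-29: c = 0.314992 rad, d = 2006.82 km
Total = 765.80 + 2006.82 = 2772.62 km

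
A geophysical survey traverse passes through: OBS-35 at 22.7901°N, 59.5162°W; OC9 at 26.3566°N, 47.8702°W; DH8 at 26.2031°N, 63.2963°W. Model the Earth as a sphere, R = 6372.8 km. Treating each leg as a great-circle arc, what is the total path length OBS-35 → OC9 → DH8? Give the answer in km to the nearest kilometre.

OBS-35→OC9: c = 0.194952 rad, d = 1242.39 km
OC9→DH8: c = 0.241280 rad, d = 1537.63 km
Total = 1242.39 + 1537.63 = 2780.02 km

2780 km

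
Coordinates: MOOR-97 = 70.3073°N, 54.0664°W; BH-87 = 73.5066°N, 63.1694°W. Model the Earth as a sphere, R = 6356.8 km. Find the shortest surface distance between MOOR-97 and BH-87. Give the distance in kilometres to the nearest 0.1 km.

472.7 km

Δφ = 3.1993°,  Δλ = -9.1030°
a = sin²(Δφ/2) + cos φ₁ cos φ₂ sin²(Δλ/2) = 0.001382
c = 2·arcsin(√a) = 0.074360 rad = 4.2605°
d = R·c = 6356.8 × 0.074360 = 472.7 km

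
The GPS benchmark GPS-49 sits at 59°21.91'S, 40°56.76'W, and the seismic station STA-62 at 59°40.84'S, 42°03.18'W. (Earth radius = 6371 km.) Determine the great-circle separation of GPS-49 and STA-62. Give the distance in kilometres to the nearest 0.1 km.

71.6 km

GPS-49: φ = -59.36517°, λ = -40.94600°
STA-62: φ = -59.68067°, λ = -42.05300°
Δφ = -0.3155°,  Δλ = -1.1070°
a = sin²(Δφ/2) + cos φ₁ cos φ₂ sin²(Δλ/2) = 0.000032
c = 2·arcsin(√a) = 0.011240 rad = 0.6440°
d = R·c = 6371 × 0.011240 = 71.6 km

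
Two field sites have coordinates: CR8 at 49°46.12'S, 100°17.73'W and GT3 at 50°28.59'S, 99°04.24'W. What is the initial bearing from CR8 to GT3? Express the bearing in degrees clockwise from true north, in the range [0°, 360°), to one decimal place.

CR8: φ = -49.76867°, λ = -100.29550°
GT3: φ = -50.47650°, λ = -99.07067°
Δλ = 1.2248°
y = sin Δλ · cos φ₂ = 0.013603
x = cos φ₁ sin φ₂ − sin φ₁ cos φ₂ cos Δλ = -0.012465
θ = atan2(y, x) = 132.4988° → 132.4988° (mod 360°)

132.5°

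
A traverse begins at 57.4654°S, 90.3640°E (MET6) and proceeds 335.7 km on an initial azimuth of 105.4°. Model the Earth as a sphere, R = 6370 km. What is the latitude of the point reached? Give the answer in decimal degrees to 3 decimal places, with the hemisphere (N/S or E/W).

58.149°S

δ = d/R = 335.7/6370 = 0.052700 rad
φ₂ = arcsin(sin φ₁ cos δ + cos φ₁ sin δ cos θ)
   = arcsin(-0.84307·0.99861 + 0.53781·0.05268·-0.26556) = -58.14858°
λ₂ = λ₁ + atan2(sin θ sin δ cos φ₁, cos δ − sin φ₁ sin φ₂) = 95.88635°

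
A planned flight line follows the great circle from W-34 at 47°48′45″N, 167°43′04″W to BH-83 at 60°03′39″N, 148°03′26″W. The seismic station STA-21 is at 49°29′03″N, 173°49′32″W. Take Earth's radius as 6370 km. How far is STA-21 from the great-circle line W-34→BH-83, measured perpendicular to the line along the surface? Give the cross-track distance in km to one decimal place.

476.6 km

W-34: φ = +47.81250°, λ = -167.71778°
BH-83: φ = +60.06083°, λ = -148.05722°
STA-21: φ = +49.48417°, λ = -173.82556°
δ₁₃ = central angle W-34→STA-21 = 0.076204 rad  (haversine)
θ₁₃ = bearing W-34→STA-21 = 294.776°,  θ₁₂ = bearing W-34→BH-83 = 35.696°
dₓₜ = R·arcsin(sin δ₁₃ · sin(θ₁₃ − θ₁₂)) = 6370·arcsin(0.07613·sin(259.080°)) = -476.615 km
|dₓₜ| = 476.615 km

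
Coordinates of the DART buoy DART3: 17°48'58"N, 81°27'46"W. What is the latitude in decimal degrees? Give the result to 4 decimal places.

17.8161°N

17° + 48′/60 + 58″/3600 = 17 + 0.80000 + 0.01611 = 17.8161°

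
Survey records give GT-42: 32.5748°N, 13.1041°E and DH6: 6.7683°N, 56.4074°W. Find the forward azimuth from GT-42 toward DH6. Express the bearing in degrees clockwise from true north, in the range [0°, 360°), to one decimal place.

264.6°

Δλ = -69.5115°
y = sin Δλ · cos φ₂ = -0.930214
x = cos φ₁ sin φ₂ − sin φ₁ cos φ₂ cos Δλ = -0.087822
θ = atan2(y, x) = -95.3934° → 264.6066° (mod 360°)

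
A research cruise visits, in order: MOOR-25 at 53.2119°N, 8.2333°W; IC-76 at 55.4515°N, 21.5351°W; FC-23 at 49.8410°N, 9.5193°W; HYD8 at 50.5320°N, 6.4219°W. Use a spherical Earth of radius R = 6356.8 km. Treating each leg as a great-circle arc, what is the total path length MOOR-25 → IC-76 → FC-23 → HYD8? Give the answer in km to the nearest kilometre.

MOOR-25→IC-76: c = 0.140652 rad, d = 894.09 km
IC-76→FC-23: c = 0.160194 rad, d = 1018.32 km
FC-23→HYD8: c = 0.036651 rad, d = 232.99 km
Total = 894.09 + 1018.32 + 232.99 = 2145.40 km

2145 km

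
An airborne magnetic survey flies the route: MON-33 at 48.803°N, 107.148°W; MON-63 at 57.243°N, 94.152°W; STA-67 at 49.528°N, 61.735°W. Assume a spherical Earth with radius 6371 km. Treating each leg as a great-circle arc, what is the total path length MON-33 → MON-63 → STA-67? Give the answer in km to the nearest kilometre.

MON-33→MON-63: c = 0.200125 rad, d = 1275.00 km
MON-63→STA-67: c = 0.359081 rad, d = 2287.71 km
Total = 1275.00 + 2287.71 = 3562.70 km

3563 km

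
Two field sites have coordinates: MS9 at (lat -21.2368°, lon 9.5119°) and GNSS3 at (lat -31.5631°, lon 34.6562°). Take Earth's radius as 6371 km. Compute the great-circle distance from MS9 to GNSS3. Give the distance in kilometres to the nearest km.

Δφ = -10.3263°,  Δλ = 25.1443°
a = sin²(Δφ/2) + cos φ₁ cos φ₂ sin²(Δλ/2) = 0.045728
c = 2·arcsin(√a) = 0.431009 rad = 24.6950°
d = R·c = 6371 × 0.431009 = 2746.0 km

2746 km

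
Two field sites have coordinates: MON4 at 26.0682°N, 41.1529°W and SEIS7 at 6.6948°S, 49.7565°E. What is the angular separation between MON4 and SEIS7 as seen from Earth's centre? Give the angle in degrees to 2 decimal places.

93.75°

Δφ = -32.7630°,  Δλ = 90.9094°
a = sin²(Δφ/2) + cos φ₁ cos φ₂ sin²(Δλ/2) = 0.532695
c = 2·arcsin(√a) = 1.636233 rad = 93.7492°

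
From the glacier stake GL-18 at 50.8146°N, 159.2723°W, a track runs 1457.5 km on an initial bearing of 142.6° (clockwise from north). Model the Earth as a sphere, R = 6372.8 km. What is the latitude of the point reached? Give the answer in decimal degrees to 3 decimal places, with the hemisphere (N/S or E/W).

δ = d/R = 1457.5/6372.8 = 0.228706 rad
φ₂ = arcsin(sin φ₁ cos δ + cos φ₁ sin δ cos θ)
   = arcsin(0.77511·0.97396 + 0.63183·0.22672·-0.79441) = 39.87570°
λ₂ = λ₁ + atan2(sin θ sin δ cos φ₁, cos δ − sin φ₁ sin φ₂) = -148.93561°

39.876°N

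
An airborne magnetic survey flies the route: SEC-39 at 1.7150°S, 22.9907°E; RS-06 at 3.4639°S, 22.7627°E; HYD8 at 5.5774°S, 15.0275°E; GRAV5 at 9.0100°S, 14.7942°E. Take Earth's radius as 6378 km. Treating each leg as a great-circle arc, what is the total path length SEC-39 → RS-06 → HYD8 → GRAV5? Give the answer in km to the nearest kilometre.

1469 km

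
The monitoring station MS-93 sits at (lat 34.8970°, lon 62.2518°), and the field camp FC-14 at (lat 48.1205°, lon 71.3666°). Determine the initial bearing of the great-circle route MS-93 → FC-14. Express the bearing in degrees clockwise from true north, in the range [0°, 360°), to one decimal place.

24.4°

Δλ = 9.1148°
y = sin Δλ · cos φ₂ = 0.105751
x = cos φ₁ sin φ₂ − sin φ₁ cos φ₂ cos Δλ = 0.233573
θ = atan2(y, x) = 24.3589° → 24.3589° (mod 360°)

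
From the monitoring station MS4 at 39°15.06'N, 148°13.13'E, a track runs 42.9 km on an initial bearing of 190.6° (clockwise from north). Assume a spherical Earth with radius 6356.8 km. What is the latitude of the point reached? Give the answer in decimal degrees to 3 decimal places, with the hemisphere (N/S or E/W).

MS4: φ = +39.25100°, λ = +148.21883°
δ = d/R = 42.9/6356.8 = 0.006749 rad
φ₂ = arcsin(sin φ₁ cos δ + cos φ₁ sin δ cos θ)
   = arcsin(0.63272·0.99998 + 0.77438·0.00675·-0.98294) = 38.87089°
λ₂ = λ₁ + atan2(sin θ sin δ cos φ₁, cos δ − sin φ₁ sin φ₂) = 148.12748°

38.871°N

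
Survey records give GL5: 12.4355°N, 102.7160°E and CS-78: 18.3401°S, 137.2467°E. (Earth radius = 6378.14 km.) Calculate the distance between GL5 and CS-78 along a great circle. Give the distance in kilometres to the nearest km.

Δφ = -30.7756°,  Δλ = 34.5307°
a = sin²(Δφ/2) + cos φ₁ cos φ₂ sin²(Δλ/2) = 0.152064
c = 2·arcsin(√a) = 0.801162 rad = 45.9032°
d = R·c = 6378.14 × 0.801162 = 5109.9 km

5110 km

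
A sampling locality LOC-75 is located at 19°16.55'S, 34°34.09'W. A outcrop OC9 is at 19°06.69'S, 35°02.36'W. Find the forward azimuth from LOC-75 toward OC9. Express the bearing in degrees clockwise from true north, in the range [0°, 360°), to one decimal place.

LOC-75: φ = -19.27583°, λ = -34.56817°
OC9: φ = -19.11150°, λ = -35.03933°
Δλ = -0.4712°
y = sin Δλ · cos φ₂ = -0.007770
x = cos φ₁ sin φ₂ − sin φ₁ cos φ₂ cos Δλ = 0.002858
θ = atan2(y, x) = -69.8079° → 290.1921° (mod 360°)

290.2°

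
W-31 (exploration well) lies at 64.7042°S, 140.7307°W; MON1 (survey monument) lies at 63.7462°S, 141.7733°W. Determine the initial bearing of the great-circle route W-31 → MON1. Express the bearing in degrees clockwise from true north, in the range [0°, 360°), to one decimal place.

Δλ = -1.0426°
y = sin Δλ · cos φ₂ = -0.008049
x = cos φ₁ sin φ₂ − sin φ₁ cos φ₂ cos Δλ = 0.016653
θ = atan2(y, x) = -25.7955° → 334.2045° (mod 360°)

334.2°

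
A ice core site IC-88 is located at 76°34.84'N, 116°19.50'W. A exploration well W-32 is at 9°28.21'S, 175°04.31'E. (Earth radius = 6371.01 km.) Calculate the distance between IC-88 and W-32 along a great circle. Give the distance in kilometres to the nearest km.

10496 km

IC-88: φ = +76.58067°, λ = -116.32500°
W-32: φ = -9.47017°, λ = +175.07183°
Δφ = -86.0508°,  Δλ = -68.6032°
a = sin²(Δφ/2) + cos φ₁ cos φ₂ sin²(Δλ/2) = 0.538264
c = 2·arcsin(√a) = 1.647400 rad = 94.3891°
d = R·c = 6371.01 × 1.647400 = 10495.6 km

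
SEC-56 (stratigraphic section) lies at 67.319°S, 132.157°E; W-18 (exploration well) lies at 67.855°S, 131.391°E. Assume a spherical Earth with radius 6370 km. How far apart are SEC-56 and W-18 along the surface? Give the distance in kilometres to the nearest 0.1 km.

67.9 km

Δφ = -0.5360°,  Δλ = -0.7660°
a = sin²(Δφ/2) + cos φ₁ cos φ₂ sin²(Δλ/2) = 0.000028
c = 2·arcsin(√a) = 0.010653 rad = 0.6104°
d = R·c = 6370 × 0.010653 = 67.9 km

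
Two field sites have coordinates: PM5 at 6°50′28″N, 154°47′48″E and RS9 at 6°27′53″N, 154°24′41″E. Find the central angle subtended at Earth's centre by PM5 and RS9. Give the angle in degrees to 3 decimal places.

0.537°

PM5: φ = +6.84111°, λ = +154.79667°
RS9: φ = +6.46472°, λ = +154.41139°
Δφ = -0.3764°,  Δλ = -0.3853°
a = sin²(Δφ/2) + cos φ₁ cos φ₂ sin²(Δλ/2) = 0.000022
c = 2·arcsin(√a) = 0.009368 rad = 0.5368°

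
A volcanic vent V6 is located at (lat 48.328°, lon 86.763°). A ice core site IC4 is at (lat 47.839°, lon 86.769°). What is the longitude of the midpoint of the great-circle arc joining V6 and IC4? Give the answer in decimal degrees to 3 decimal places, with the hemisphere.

86.766°E

Bx = cos φ₂ cos Δλ = 0.671216,  By = cos φ₂ sin Δλ = 0.000070
φₘ = atan2(sin φ₁ + sin φ₂, √((cos φ₁ + Bx)² + By²)) = 48.08350°
λₘ = λ₁ + atan2(By, cos φ₁ + Bx) = 86.76601°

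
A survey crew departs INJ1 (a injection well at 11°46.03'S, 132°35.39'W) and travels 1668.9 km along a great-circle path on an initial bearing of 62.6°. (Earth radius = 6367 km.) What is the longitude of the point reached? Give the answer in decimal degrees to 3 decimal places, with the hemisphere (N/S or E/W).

119.246°W

INJ1: φ = -11.76717°, λ = -132.58983°
δ = d/R = 1668.9/6367 = 0.262117 rad
φ₂ = arcsin(sin φ₁ cos δ + cos φ₁ sin δ cos θ)
   = arcsin(-0.20394·0.96584 + 0.97898·0.25913·0.46020) = -4.60154°
λ₂ = λ₁ + atan2(sin θ sin δ cos φ₁, cos δ − sin φ₁ sin φ₂) = -119.24566°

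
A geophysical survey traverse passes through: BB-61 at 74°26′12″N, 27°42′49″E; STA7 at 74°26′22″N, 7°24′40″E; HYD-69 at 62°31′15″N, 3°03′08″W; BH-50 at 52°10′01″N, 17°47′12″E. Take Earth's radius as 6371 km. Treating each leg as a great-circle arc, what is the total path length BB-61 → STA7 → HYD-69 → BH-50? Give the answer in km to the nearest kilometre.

BB-61: φ = +74.43667°, λ = +27.71361°
STA7: φ = +74.43944°, λ = +7.41111°
HYD-69: φ = +62.52083°, λ = -3.05222°
BH-50: φ = +52.16694°, λ = +17.78667°
BB-61→STA7: c = 0.094603 rad, d = 602.71 km
STA7→HYD-69: c = 0.217761 rad, d = 1387.35 km
HYD-69→BH-50: c = 0.264580 rad, d = 1685.64 km
Total = 602.71 + 1387.35 + 1685.64 = 3675.71 km

3676 km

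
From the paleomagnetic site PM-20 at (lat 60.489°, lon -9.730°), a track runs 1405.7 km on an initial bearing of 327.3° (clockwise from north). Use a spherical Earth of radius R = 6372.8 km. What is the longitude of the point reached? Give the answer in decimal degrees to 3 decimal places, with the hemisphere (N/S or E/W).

29.978°W

δ = d/R = 1405.7/6372.8 = 0.220578 rad
φ₂ = arcsin(sin φ₁ cos δ + cos φ₁ sin δ cos θ)
   = arcsin(0.87026·0.97577 + 0.49259·0.21879·0.84151) = 70.02976°
λ₂ = λ₁ + atan2(sin θ sin δ cos φ₁, cos δ − sin φ₁ sin φ₂) = -29.97842°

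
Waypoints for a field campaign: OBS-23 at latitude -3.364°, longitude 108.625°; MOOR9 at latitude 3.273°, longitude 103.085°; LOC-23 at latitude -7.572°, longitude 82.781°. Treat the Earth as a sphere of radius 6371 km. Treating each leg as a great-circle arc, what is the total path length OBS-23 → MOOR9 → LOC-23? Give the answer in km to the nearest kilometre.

3516 km

OBS-23→MOOR9: c = 0.150854 rad, d = 961.09 km
MOOR9→LOC-23: c = 0.401062 rad, d = 2555.17 km
Total = 961.09 + 2555.17 = 3516.26 km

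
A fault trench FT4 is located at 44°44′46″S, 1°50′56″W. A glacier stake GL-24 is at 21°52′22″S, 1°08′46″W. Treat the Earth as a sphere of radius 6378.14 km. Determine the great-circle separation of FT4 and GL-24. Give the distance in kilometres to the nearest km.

2547 km

FT4: φ = -44.74611°, λ = -1.84889°
GL-24: φ = -21.87278°, λ = -1.14611°
Δφ = 22.8733°,  Δλ = 0.7028°
a = sin²(Δφ/2) + cos φ₁ cos φ₂ sin²(Δλ/2) = 0.039342
c = 2·arcsin(√a) = 0.399343 rad = 22.8806°
d = R·c = 6378.14 × 0.399343 = 2547.1 km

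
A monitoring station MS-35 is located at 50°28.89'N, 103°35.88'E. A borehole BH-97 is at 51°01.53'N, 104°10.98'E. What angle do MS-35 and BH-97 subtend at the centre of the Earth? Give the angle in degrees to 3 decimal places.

MS-35: φ = +50.48150°, λ = +103.59800°
BH-97: φ = +51.02550°, λ = +104.18300°
Δφ = 0.5440°,  Δλ = 0.5850°
a = sin²(Δφ/2) + cos φ₁ cos φ₂ sin²(Δλ/2) = 0.000033
c = 2·arcsin(√a) = 0.011484 rad = 0.6580°

0.658°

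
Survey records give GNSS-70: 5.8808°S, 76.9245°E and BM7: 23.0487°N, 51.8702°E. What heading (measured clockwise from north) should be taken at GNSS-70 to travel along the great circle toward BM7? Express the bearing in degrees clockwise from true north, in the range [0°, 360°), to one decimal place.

Δλ = -25.0543°
y = sin Δλ · cos φ₂ = -0.389672
x = cos φ₁ sin φ₂ − sin φ₁ cos φ₂ cos Δλ = 0.474862
θ = atan2(y, x) = -39.3723° → 320.6277° (mod 360°)

320.6°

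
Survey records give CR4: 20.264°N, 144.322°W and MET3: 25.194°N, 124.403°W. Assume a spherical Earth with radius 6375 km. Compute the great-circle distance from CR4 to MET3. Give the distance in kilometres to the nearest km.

Δφ = 4.9300°,  Δλ = 19.9190°
a = sin²(Δφ/2) + cos φ₁ cos φ₂ sin²(Δλ/2) = 0.027241
c = 2·arcsin(√a) = 0.331617 rad = 19.0002°
d = R·c = 6375 × 0.331617 = 2114.1 km

2114 km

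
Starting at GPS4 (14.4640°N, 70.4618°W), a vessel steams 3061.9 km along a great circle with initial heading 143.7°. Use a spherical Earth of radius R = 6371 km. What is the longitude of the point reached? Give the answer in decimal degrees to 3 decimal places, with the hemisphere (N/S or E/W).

δ = d/R = 3061.9/6371 = 0.480600 rad
φ₂ = arcsin(sin φ₁ cos δ + cos φ₁ sin δ cos θ)
   = arcsin(0.24977·0.88672 + 0.96830·0.46231·-0.80593) = -8.00752°
λ₂ = λ₁ + atan2(sin θ sin δ cos φ₁, cos δ − sin φ₁ sin φ₂) = -54.41699°

54.417°W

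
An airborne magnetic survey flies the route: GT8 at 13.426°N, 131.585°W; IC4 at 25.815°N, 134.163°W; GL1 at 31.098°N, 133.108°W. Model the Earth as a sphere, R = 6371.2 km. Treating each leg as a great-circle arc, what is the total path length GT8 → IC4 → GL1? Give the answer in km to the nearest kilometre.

2000 km

GT8→IC4: c = 0.220321 rad, d = 1403.71 km
IC4→GL1: c = 0.093614 rad, d = 596.43 km
Total = 1403.71 + 596.43 = 2000.15 km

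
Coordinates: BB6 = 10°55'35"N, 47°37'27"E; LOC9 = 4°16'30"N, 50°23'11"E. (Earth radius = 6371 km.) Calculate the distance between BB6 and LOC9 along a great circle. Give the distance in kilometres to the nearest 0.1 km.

799.7 km

BB6: φ = +10.92639°, λ = +47.62417°
LOC9: φ = +4.27500°, λ = +50.38639°
Δφ = -6.6514°,  Δλ = 2.7622°
a = sin²(Δφ/2) + cos φ₁ cos φ₂ sin²(Δλ/2) = 0.003934
c = 2·arcsin(√a) = 0.125528 rad = 7.1923°
d = R·c = 6371 × 0.125528 = 799.7 km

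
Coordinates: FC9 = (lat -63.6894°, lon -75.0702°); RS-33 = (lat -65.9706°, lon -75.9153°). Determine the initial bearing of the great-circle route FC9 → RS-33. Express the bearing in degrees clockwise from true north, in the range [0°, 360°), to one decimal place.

188.6°

Δλ = -0.8451°
y = sin Δλ · cos φ₂ = -0.006006
x = cos φ₁ sin φ₂ − sin φ₁ cos φ₂ cos Δλ = -0.039844
θ = atan2(y, x) = -171.4279° → 188.5721° (mod 360°)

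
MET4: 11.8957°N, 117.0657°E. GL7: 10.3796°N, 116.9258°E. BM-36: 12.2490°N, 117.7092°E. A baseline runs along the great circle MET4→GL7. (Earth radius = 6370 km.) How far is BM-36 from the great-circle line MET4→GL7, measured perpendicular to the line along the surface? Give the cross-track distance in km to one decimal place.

δ₁₃ = central angle MET4→BM-36 = 0.012595 rad  (haversine)
θ₁₃ = bearing MET4→BM-36 = 60.621°,  θ₁₂ = bearing MET4→GL7 = 185.187°
dₓₜ = R·arcsin(sin δ₁₃ · sin(θ₁₃ − θ₁₂)) = 6370·arcsin(0.01260·sin(-124.566°)) = -66.069 km
|dₓₜ| = 66.069 km

66.1 km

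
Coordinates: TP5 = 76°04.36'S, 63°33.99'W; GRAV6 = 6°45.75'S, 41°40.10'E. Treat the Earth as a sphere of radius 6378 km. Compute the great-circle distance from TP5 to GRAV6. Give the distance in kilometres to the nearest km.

TP5: φ = -76.07267°, λ = -63.56650°
GRAV6: φ = -6.76250°, λ = +41.66833°
Δφ = 69.3102°,  Δλ = 105.2348°
a = sin²(Δφ/2) + cos φ₁ cos φ₂ sin²(Δλ/2) = 0.474258
c = 2·arcsin(√a) = 1.519289 rad = 87.0488°
d = R·c = 6378 × 1.519289 = 9690.0 km

9690 km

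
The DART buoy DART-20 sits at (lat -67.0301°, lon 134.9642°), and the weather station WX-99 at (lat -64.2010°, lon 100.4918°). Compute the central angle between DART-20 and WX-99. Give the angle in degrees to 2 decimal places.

14.31°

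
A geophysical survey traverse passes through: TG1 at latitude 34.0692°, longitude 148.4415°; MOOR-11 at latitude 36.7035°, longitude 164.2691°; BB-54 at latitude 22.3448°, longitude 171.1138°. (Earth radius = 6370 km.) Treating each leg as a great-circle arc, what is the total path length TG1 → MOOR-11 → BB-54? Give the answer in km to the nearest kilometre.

TG1→MOOR-11: c = 0.229572 rad, d = 1462.37 km
MOOR-11→BB-54: c = 0.271099 rad, d = 1726.90 km
Total = 1462.37 + 1726.90 = 3189.28 km

3189 km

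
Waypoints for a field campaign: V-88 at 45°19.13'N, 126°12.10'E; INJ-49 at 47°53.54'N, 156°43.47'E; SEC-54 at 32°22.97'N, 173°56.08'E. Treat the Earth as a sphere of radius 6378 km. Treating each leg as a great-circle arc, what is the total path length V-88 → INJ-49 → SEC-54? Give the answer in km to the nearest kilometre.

4590 km

V-88: φ = +45.31883°, λ = +126.20167°
INJ-49: φ = +47.89233°, λ = +156.72450°
SEC-54: φ = +32.38283°, λ = +173.93467°
V-88→INJ-49: c = 0.366308 rad, d = 2336.32 km
INJ-49→SEC-54: c = 0.353310 rad, d = 2253.41 km
Total = 2336.32 + 2253.41 = 4589.72 km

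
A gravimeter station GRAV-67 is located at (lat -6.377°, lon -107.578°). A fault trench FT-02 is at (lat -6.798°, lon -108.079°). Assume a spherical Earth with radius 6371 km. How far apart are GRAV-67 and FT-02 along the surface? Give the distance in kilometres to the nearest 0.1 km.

Δφ = -0.4210°,  Δλ = -0.5010°
a = sin²(Δφ/2) + cos φ₁ cos φ₂ sin²(Δλ/2) = 0.000032
c = 2·arcsin(√a) = 0.011377 rad = 0.6519°
d = R·c = 6371 × 0.011377 = 72.5 km

72.5 km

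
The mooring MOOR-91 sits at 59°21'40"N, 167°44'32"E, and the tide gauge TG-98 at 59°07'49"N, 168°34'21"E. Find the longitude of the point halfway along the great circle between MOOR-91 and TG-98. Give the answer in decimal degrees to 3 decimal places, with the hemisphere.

MOOR-91: φ = +59.36111°, λ = +167.74222°
TG-98: φ = +59.13028°, λ = +168.57250°
Bx = cos φ₂ cos Δλ = 0.513034,  By = cos φ₂ sin Δλ = 0.007435
φₘ = atan2(sin φ₁ + sin φ₂, √((cos φ₁ + Bx)² + By²)) = 59.24636°
λₘ = λ₁ + atan2(By, cos φ₁ + Bx) = 168.15877°

168.159°E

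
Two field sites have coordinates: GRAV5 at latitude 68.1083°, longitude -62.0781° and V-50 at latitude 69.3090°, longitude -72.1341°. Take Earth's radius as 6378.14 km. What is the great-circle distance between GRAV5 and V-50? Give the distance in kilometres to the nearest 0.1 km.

427.3 km

Δφ = 1.2007°,  Δλ = -10.0560°
a = sin²(Δφ/2) + cos φ₁ cos φ₂ sin²(Δλ/2) = 0.001122
c = 2·arcsin(√a) = 0.066996 rad = 3.8386°
d = R·c = 6378.14 × 0.066996 = 427.3 km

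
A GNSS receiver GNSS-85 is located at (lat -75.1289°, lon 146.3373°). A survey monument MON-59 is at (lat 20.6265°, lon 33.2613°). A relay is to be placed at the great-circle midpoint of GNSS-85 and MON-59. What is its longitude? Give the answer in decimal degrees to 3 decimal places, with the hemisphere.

49.045°E

Bx = cos φ₂ cos Δλ = -0.366826,  By = cos φ₂ sin Δλ = -0.861012
φₘ = atan2(sin φ₁ + sin φ₂, √((cos φ₁ + Bx)² + By²)) = -35.28371°
λₘ = λ₁ + atan2(By, cos φ₁ + Bx) = 49.04496°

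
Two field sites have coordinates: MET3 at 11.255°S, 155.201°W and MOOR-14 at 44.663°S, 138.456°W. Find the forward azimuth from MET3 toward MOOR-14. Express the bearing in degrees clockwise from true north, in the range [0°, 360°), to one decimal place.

159.8°

Δλ = 16.7450°
y = sin Δλ · cos φ₂ = 0.204921
x = cos φ₁ sin φ₂ − sin φ₁ cos φ₂ cos Δλ = -0.556484
θ = atan2(y, x) = 159.7841° → 159.7841° (mod 360°)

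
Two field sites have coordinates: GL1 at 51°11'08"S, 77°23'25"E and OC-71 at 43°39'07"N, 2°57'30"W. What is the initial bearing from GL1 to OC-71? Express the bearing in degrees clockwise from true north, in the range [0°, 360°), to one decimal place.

GL1: φ = -51.18556°, λ = +77.39028°
OC-71: φ = +43.65194°, λ = -2.95833°
Δλ = -80.3486°
y = sin Δλ · cos φ₂ = -0.713305
x = cos φ₁ sin φ₂ − sin φ₁ cos φ₂ cos Δλ = 0.527183
θ = atan2(y, x) = -53.5330° → 306.4670° (mod 360°)

306.5°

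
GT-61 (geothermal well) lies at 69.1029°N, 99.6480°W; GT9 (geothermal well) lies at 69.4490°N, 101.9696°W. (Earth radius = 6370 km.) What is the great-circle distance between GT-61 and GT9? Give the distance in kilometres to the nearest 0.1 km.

Δφ = 0.3461°,  Δλ = -2.3216°
a = sin²(Δφ/2) + cos φ₁ cos φ₂ sin²(Δλ/2) = 0.000061
c = 2·arcsin(√a) = 0.015558 rad = 0.8914°
d = R·c = 6370 × 0.015558 = 99.1 km

99.1 km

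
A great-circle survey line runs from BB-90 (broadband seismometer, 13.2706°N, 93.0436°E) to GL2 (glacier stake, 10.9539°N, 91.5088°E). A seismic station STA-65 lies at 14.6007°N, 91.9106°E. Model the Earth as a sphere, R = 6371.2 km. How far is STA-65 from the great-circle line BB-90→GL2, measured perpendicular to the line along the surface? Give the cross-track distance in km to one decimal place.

δ₁₃ = central angle BB-90→STA-65 = 0.030121 rad  (haversine)
θ₁₃ = bearing BB-90→STA-65 = 320.553°,  θ₁₂ = bearing BB-90→GL2 = 213.097°
dₓₜ = R·arcsin(sin δ₁₃ · sin(θ₁₃ − θ₁₂)) = 6371.2·arcsin(0.03012·sin(107.455°)) = 183.065 km
|dₓₜ| = 183.065 km

183.1 km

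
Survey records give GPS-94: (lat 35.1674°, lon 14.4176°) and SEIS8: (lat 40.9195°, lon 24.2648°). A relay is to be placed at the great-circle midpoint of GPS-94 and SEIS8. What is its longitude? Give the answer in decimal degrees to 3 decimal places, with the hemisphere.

19.147°E

Bx = cos φ₂ cos Δλ = 0.744498,  By = cos φ₂ sin Δλ = 0.129229
φₘ = atan2(sin φ₁ + sin φ₂, √((cos φ₁ + Bx)² + By²)) = 38.14613°
λₘ = λ₁ + atan2(By, cos φ₁ + Bx) = 19.14717°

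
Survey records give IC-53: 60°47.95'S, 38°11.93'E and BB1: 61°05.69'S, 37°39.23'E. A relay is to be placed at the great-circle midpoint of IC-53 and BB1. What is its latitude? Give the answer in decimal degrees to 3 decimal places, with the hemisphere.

60.947°S

IC-53: φ = -60.79917°, λ = +38.19883°
BB1: φ = -61.09483°, λ = +37.65383°
Bx = cos φ₂ cos Δλ = 0.483339,  By = cos φ₂ sin Δλ = -0.004598
φₘ = atan2(sin φ₁ + sin φ₂, √((cos φ₁ + Bx)² + By²)) = -60.94728°
λₘ = λ₁ + atan2(By, cos φ₁ + Bx) = 37.92760°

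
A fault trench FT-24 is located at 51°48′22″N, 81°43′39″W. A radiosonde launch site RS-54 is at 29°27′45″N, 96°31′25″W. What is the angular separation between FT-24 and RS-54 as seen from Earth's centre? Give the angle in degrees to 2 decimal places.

24.90°

FT-24: φ = +51.80611°, λ = -81.72750°
RS-54: φ = +29.46250°, λ = -96.52361°
Δφ = -22.3436°,  Δλ = -14.7961°
a = sin²(Δφ/2) + cos φ₁ cos φ₂ sin²(Δλ/2) = 0.046466
c = 2·arcsin(√a) = 0.434528 rad = 24.8966°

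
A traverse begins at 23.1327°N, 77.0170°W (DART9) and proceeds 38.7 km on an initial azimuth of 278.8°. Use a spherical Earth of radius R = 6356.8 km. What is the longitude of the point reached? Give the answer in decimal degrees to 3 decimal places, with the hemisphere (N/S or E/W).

δ = d/R = 38.7/6356.8 = 0.006088 rad
φ₂ = arcsin(sin φ₁ cos δ + cos φ₁ sin δ cos θ)
   = arcsin(0.39286·0.99998 + 0.91960·0.00609·0.15299) = 23.18562°
λ₂ = λ₁ + atan2(sin θ sin δ cos φ₁, cos δ − sin φ₁ sin φ₂) = -77.39200°

77.392°W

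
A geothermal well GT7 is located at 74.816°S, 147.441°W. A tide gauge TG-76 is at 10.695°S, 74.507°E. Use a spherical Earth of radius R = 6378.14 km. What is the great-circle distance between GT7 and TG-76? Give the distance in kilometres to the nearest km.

Δφ = 64.1210°,  Δλ = -138.0520°
a = sin²(Δφ/2) + cos φ₁ cos φ₂ sin²(Δλ/2) = 0.506159
c = 2·arcsin(√a) = 1.583114 rad = 90.7057°
d = R·c = 6378.14 × 1.583114 = 10097.3 km

10097 km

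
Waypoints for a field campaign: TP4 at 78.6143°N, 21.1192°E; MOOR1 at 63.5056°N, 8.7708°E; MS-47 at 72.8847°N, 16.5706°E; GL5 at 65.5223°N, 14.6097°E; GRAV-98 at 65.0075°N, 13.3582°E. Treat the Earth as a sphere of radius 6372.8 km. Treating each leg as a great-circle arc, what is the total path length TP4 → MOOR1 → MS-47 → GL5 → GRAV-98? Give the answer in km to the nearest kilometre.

3723 km

TP4→MOOR1: c = 0.271403 rad, d = 1729.60 km
MOOR1→MS-47: c = 0.170989 rad, d = 1089.68 km
MS-47→GL5: c = 0.129054 rad, d = 822.44 km
GL5→GRAV-98: c = 0.012816 rad, d = 81.67 km
Total = 1729.60 + 1089.68 + 822.44 + 81.67 = 3723.39 km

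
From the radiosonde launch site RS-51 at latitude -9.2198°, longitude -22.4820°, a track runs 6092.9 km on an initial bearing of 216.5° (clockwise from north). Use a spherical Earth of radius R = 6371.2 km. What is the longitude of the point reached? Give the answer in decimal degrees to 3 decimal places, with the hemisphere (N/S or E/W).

δ = d/R = 6092.9/6371.2 = 0.956319 rad
φ₂ = arcsin(sin φ₁ cos δ + cos φ₁ sin δ cos θ)
   = arcsin(-0.16022·0.57653 + 0.98708·0.81707·-0.80386) = -47.79100°
λ₂ = λ₁ + atan2(sin θ sin δ cos φ₁, cos δ − sin φ₁ sin φ₂) = -68.81889°

68.819°W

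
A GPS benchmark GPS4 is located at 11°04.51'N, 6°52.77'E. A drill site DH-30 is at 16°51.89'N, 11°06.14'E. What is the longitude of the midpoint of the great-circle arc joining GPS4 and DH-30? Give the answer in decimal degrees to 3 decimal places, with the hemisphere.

8.964°E

GPS4: φ = +11.07517°, λ = +6.87950°
DH-30: φ = +16.86483°, λ = +11.10233°
Bx = cos φ₂ cos Δλ = 0.954394,  By = cos φ₂ sin Δλ = 0.070469
φₘ = atan2(sin φ₁ + sin φ₂, √((cos φ₁ + Bx)² + By²)) = 13.97912°
λₘ = λ₁ + atan2(By, cos φ₁ + Bx) = 8.96434°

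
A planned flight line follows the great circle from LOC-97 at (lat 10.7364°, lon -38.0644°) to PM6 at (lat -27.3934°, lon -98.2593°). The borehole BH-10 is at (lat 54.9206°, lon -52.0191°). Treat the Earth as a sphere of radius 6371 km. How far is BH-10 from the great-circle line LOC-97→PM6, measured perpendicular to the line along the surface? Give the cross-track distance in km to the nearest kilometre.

δ₁₃ = central angle LOC-97→BH-10 = 0.794785 rad  (haversine)
θ₁₃ = bearing LOC-97→BH-10 = 348.803°,  θ₁₂ = bearing LOC-97→PM6 = 235.260°
dₓₜ = R·arcsin(sin δ₁₃ · sin(θ₁₃ − θ₁₂)) = 6371·arcsin(0.71371·sin(113.542°)) = 4544.214 km
|dₓₜ| = 4544.214 km

4544 km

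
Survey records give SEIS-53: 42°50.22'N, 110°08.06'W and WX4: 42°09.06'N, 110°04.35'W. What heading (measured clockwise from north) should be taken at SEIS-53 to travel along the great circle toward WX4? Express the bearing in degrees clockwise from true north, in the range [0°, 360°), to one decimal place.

SEIS-53: φ = +42.83700°, λ = -110.13433°
WX4: φ = +42.15100°, λ = -110.07250°
Δλ = 0.0618°
y = sin Δλ · cos φ₂ = 0.000800
x = cos φ₁ sin φ₂ − sin φ₁ cos φ₂ cos Δλ = -0.011972
θ = atan2(y, x) = 176.1767° → 176.1767° (mod 360°)

176.2°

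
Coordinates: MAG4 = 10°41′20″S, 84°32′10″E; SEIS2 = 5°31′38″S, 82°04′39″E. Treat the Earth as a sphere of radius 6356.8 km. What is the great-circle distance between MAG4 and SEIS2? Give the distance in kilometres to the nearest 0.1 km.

633.1 km

MAG4: φ = -10.68889°, λ = +84.53611°
SEIS2: φ = -5.52722°, λ = +82.07750°
Δφ = 5.1617°,  Δλ = -2.4586°
a = sin²(Δφ/2) + cos φ₁ cos φ₂ sin²(Δλ/2) = 0.002478
c = 2·arcsin(√a) = 0.099596 rad = 5.7064°
d = R·c = 6356.8 × 0.099596 = 633.1 km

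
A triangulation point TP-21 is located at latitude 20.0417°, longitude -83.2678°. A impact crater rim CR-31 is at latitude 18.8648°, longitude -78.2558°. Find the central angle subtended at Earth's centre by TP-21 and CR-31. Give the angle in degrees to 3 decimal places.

4.870°

Δφ = -1.1769°,  Δλ = 5.0120°
a = sin²(Δφ/2) + cos φ₁ cos φ₂ sin²(Δλ/2) = 0.001805
c = 2·arcsin(√a) = 0.084997 rad = 4.8699°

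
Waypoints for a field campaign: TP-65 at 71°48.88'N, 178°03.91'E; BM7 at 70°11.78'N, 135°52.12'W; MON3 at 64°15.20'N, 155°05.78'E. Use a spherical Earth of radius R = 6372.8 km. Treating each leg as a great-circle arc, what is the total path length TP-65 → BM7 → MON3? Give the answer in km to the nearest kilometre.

4509 km

TP-65: φ = +71.81467°, λ = +178.06517°
BM7: φ = +70.19633°, λ = -135.86867°
MON3: φ = +64.25333°, λ = +155.09633°
TP-65→BM7: c = 0.256722 rad, d = 1636.04 km
BM7→MON3: c = 0.450771 rad, d = 2872.67 km
Total = 1636.04 + 2872.67 = 4508.71 km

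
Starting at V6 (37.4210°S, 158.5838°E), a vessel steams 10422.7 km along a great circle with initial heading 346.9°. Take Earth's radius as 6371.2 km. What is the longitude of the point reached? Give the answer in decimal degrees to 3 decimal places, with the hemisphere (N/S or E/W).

135.817°E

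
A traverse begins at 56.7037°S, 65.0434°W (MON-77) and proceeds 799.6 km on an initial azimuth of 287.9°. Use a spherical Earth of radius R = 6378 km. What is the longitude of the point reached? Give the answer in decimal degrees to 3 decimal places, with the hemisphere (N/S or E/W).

δ = d/R = 799.6/6378 = 0.125368 rad
φ₂ = arcsin(sin φ₁ cos δ + cos φ₁ sin δ cos θ)
   = arcsin(-0.83584·0.99215 + 0.54897·0.12504·0.30736) = -53.91897°
λ₂ = λ₁ + atan2(sin θ sin δ cos φ₁, cos δ − sin φ₁ sin φ₂) = -76.69972°

76.700°W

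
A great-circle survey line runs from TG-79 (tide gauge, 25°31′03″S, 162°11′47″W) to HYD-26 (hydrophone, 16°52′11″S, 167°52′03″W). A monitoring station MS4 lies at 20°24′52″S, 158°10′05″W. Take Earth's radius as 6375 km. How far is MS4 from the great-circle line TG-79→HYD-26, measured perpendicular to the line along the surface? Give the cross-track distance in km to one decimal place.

TG-79: φ = -25.51750°, λ = -162.19639°
HYD-26: φ = -16.86972°, λ = -167.86750°
MS4: φ = -20.41444°, λ = -158.16806°
δ₁₃ = central angle TG-79→MS4 = 0.110085 rad  (haversine)
θ₁₃ = bearing TG-79→MS4 = 36.818°,  θ₁₂ = bearing TG-79→HYD-26 = 327.483°
dₓₜ = R·arcsin(sin δ₁₃ · sin(θ₁₃ − θ₁₂)) = 6375·arcsin(0.10986·sin(-290.665°)) = 656.470 km
|dₓₜ| = 656.470 km

656.5 km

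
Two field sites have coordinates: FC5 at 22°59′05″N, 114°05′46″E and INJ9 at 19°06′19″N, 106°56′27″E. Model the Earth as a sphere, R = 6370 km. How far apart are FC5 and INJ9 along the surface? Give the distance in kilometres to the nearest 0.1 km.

858.4 km

FC5: φ = +22.98472°, λ = +114.09611°
INJ9: φ = +19.10528°, λ = +106.94083°
Δφ = -3.8794°,  Δλ = -7.1553°
a = sin²(Δφ/2) + cos φ₁ cos φ₂ sin²(Δλ/2) = 0.004533
c = 2·arcsin(√a) = 0.134757 rad = 7.7210°
d = R·c = 6370 × 0.134757 = 858.4 km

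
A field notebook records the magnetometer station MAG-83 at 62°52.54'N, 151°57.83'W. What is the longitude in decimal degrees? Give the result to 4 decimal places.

151.9638°W

151° + 57.83′/60 = 151 + 0.96383 = 151.9638°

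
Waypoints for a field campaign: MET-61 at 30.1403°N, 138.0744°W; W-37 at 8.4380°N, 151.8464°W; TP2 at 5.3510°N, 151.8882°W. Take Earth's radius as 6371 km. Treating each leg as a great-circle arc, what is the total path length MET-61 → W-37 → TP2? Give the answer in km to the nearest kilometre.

MET-61→W-37: c = 0.440533 rad, d = 2806.64 km
W-37→TP2: c = 0.053883 rad, d = 343.29 km
Total = 2806.64 + 343.29 = 3149.93 km

3150 km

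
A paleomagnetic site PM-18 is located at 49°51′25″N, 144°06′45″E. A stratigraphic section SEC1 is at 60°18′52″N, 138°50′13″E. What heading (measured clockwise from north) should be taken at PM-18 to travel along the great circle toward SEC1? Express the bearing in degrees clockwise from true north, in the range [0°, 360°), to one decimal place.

346.0°

PM-18: φ = +49.85694°, λ = +144.11250°
SEC1: φ = +60.31444°, λ = +138.83694°
Δλ = -5.2756°
y = sin Δλ · cos φ₂ = -0.045535
x = cos φ₁ sin φ₂ − sin φ₁ cos φ₂ cos Δλ = 0.183110
θ = atan2(y, x) = -13.9649° → 346.0351° (mod 360°)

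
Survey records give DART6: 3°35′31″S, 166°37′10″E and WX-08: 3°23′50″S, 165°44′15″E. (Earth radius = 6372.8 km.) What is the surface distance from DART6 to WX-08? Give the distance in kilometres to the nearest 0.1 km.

100.3 km

DART6: φ = -3.59194°, λ = +166.61944°
WX-08: φ = -3.39722°, λ = +165.73750°
Δφ = 0.1947°,  Δλ = -0.8819°
a = sin²(Δφ/2) + cos φ₁ cos φ₂ sin²(Δλ/2) = 0.000062
c = 2·arcsin(√a) = 0.015736 rad = 0.9016°
d = R·c = 6372.8 × 0.015736 = 100.3 km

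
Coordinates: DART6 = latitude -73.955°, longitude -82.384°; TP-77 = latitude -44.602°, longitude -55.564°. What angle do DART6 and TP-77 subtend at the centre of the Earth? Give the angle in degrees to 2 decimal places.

31.74°

Δφ = 29.3530°,  Δλ = 26.8200°
a = sin²(Δφ/2) + cos φ₁ cos φ₂ sin²(Δλ/2) = 0.074776
c = 2·arcsin(√a) = 0.553962 rad = 31.7397°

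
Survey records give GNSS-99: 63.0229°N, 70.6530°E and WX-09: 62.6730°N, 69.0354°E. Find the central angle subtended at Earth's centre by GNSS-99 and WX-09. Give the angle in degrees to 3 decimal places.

Δφ = -0.3499°,  Δλ = -1.6176°
a = sin²(Δφ/2) + cos φ₁ cos φ₂ sin²(Δλ/2) = 0.000051
c = 2·arcsin(√a) = 0.014257 rad = 0.8169°

0.817°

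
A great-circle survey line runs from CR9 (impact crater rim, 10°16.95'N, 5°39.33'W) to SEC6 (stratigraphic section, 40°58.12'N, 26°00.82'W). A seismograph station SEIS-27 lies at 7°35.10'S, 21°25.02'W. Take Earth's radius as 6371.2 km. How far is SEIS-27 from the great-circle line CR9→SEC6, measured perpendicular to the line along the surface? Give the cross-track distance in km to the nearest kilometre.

2455 km

CR9: φ = +10.28250°, λ = -5.65550°
SEC6: φ = +40.96867°, λ = -26.01367°
SEIS-27: φ = -7.58500°, λ = -21.41700°
δ₁₃ = central angle CR9→SEIS-27 = 0.415048 rad  (haversine)
θ₁₃ = bearing CR9→SEIS-27 = 221.893°,  θ₁₂ = bearing CR9→SEC6 = 333.144°
dₓₜ = R·arcsin(sin δ₁₃ · sin(θ₁₃ − θ₁₂)) = 6371.2·arcsin(0.40323·sin(-111.251°)) = -2454.672 km
|dₓₜ| = 2454.672 km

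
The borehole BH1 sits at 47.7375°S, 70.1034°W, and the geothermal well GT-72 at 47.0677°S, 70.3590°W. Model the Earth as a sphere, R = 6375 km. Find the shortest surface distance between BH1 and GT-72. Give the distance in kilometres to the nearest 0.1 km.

77.0 km

Δφ = 0.6698°,  Δλ = -0.2556°
a = sin²(Δφ/2) + cos φ₁ cos φ₂ sin²(Δλ/2) = 0.000036
c = 2·arcsin(√a) = 0.012074 rad = 0.6918°
d = R·c = 6375 × 0.012074 = 77.0 km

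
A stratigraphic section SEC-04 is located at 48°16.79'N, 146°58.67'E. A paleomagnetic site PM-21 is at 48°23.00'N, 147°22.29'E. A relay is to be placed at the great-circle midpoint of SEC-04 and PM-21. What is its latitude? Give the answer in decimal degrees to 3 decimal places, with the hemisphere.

SEC-04: φ = +48.27983°, λ = +146.97783°
PM-21: φ = +48.38333°, λ = +147.37150°
Bx = cos φ₂ cos Δλ = 0.664128,  By = cos φ₂ sin Δλ = 0.004563
φₘ = atan2(sin φ₁ + sin φ₂, √((cos φ₁ + Bx)² + By²)) = 48.33175°
λₘ = λ₁ + atan2(By, cos φ₁ + Bx) = 147.17447°

48.332°N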